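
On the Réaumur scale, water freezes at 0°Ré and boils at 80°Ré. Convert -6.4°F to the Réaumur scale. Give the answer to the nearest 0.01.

-17.07°Ré

First in Celsius: (-6.4 - 32) × 5/9 = -21.3333°C.
Linearly onto the Réaumur scale: 0 + (-21.3333 / 100) × (80 - 0) = -17.07°Ré.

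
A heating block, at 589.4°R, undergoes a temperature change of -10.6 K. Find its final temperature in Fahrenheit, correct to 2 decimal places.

Initial temperature in Celsius: (589.4 - 491.67) × 5/9 = 54.2944°C.
The 10.6 K change is an interval; Kelvin and Celsius degrees are the same size, so ΔC = -10.6°C.
Final Celsius temperature: 54.2944 - 10.6000 = 43.6944°C.
In Fahrenheit: 43.6944 × 1.8 + 32 = 110.65°F.

110.65°F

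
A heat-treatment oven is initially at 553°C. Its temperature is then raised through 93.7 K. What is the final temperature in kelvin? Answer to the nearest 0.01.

The 93.7 K change is an interval; Kelvin and Celsius degrees are the same size, so ΔC = +93.7°C.
Final Celsius temperature: 553.0000 + 93.7000 = 646.7000°C.
In kelvin: 646.7000 + 273.15 = 919.85 K.

919.85 K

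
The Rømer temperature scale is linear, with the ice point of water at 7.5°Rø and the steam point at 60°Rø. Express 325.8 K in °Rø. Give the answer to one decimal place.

35.1°Rø

First in Celsius: 325.8 - 273.15 = 52.6500°C.
Linearly onto the Rømer scale: 7.5 + (52.6500 / 100) × (60 - 7.5) = 35.1°Rø.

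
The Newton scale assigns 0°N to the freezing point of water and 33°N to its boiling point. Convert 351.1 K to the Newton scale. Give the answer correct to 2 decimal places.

25.72°N

First in Celsius: 351.1 - 273.15 = 77.9500°C.
Linearly onto the Newton scale: 0 + (77.9500 / 100) × (33 - 0) = 25.72°N.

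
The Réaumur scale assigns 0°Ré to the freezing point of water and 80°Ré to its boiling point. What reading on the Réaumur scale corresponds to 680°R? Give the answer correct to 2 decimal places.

First in Celsius: (680 - 491.67) × 5/9 = 104.6278°C.
Linearly onto the Réaumur scale: 0 + (104.6278 / 100) × (80 - 0) = 83.70°Ré.

83.70°Ré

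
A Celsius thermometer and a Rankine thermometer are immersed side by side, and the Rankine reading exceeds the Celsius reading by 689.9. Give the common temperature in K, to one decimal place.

Let x be the Celsius reading; then the Rankine reading is 1.8·x + 491.67.
(1.8·x + 491.67) - x = 689.9  ⇒  (0.8)·x = 198.23  ⇒  x = 247.7875°C.
In kelvin: 247.7875 + 273.15 = 520.9 K.

520.9 K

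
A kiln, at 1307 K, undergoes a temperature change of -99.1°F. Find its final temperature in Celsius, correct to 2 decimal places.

Initial temperature in Celsius: 1307 - 273.15 = 1033.8500°C.
The 99.1°F change is an interval, so only the factor 5/9 applies: -99.1 × 5/9 = -55.0556°C.
Final Celsius temperature: 1033.8500 - 55.0556 = 978.7944°C.

978.79°C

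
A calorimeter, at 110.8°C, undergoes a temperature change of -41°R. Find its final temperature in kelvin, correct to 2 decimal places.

361.17 K

The 41°R change is an interval, so only the factor 5/9 applies: -41 × 5/9 = -22.7778°C.
Final Celsius temperature: 110.8000 - 22.7778 = 88.0222°C.
In kelvin: 88.0222 + 273.15 = 361.17 K.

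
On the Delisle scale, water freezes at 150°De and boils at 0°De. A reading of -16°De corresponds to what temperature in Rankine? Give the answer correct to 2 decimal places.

690.87°R

Linear interpolation between the fixed points: C = (-16 - 150) × 100 / (0 - 150) = 110.6667°C.
Then 110.6667 × 1.8 + 491.67 = 690.87°R.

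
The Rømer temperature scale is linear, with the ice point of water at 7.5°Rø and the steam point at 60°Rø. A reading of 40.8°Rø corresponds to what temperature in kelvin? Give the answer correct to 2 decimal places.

Linear interpolation between the fixed points: C = (40.8 - 7.5) × 100 / (60 - 7.5) = 63.4286°C.
Then 63.4286 + 273.15 = 336.58 K.

336.58 K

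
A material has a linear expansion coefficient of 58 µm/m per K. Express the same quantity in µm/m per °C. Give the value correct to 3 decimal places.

Since only a temperature interval is involved, the additive offset between the scales drops out.
A change of 1°C is a change of 1 K, so per °C the value is 58 × 1 = 58.000.

58.000 µm/m per °C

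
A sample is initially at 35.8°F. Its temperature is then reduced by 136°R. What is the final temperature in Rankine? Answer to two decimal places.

359.47°R

Initial temperature in Celsius: (35.8 - 32) × 5/9 = 2.1111°C.
The 136°R change is an interval, so only the factor 5/9 applies: -136 × 5/9 = -75.5556°C.
Final Celsius temperature: 2.1111 - 75.5556 = -73.4444°C.
In Rankine: -73.4444 × 1.8 + 491.67 = 359.47°R.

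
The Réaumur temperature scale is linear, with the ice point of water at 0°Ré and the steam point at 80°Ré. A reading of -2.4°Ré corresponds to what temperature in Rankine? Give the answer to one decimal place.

Linear interpolation between the fixed points: C = (-2.4 - 0) × 100 / (80 - 0) = -3.0000°C.
Then -3.0000 × 1.8 + 491.67 = 486.3°R.

486.3°R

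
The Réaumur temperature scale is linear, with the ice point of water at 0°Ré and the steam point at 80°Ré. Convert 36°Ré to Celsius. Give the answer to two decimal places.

Linear interpolation between the fixed points: C = (36 - 0) × 100 / (80 - 0) = 45.0000°C.

45.00°C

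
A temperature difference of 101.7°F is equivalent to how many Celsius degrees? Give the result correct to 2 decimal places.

56.50°C

For a temperature interval the offset drops out; only the factor 5/9 applies.
101.7 × 5/9 = 56.50.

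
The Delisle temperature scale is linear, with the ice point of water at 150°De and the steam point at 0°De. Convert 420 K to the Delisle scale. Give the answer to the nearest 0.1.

-70.3°De

First in Celsius: 420 - 273.15 = 146.8500°C.
Linearly onto the Delisle scale: 150 + (146.8500 / 100) × (0 - 150) = -70.3°De.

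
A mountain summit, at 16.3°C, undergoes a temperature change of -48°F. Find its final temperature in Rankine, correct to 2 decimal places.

473.01°R

The 48°F change is an interval, so only the factor 5/9 applies: -48 × 5/9 = -26.6667°C.
Final Celsius temperature: 16.3000 - 26.6667 = -10.3667°C.
In Rankine: -10.3667 × 1.8 + 491.67 = 473.01°R.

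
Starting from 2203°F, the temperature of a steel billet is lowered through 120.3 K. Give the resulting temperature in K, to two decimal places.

Initial temperature in Celsius: (2203 - 32) × 5/9 = 1206.1111°C.
The 120.3 K change is an interval; Kelvin and Celsius degrees are the same size, so ΔC = -120.3°C.
Final Celsius temperature: 1206.1111 - 120.3000 = 1085.8111°C.
In kelvin: 1085.8111 + 273.15 = 1358.96 K.

1358.96 K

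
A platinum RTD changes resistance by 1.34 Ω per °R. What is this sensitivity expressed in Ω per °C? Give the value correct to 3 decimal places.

2.412 Ω per °C

Since only a temperature interval is involved, the additive offset between the scales drops out.
A change of 1°C is a change of 1.8°R, so per °C the value is 1.34 × 1.8 = 2.412.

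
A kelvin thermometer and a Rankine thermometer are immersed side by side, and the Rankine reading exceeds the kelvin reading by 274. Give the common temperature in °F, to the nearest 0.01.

Let x be the kelvin reading; then the Rankine reading is 1.8·x.
(1.8·x) - x = 274  ⇒  (0.8)·x = 274  ⇒  x = 342.5000 K.
In Celsius: 342.5 - 273.15 = 69.3500°C.
In Fahrenheit: 69.3500 × 1.8 + 32 = 156.83°F.

156.83°F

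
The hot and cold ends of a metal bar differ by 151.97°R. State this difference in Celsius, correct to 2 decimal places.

Only the scale ratio 5/9 matters for a change in temperature.
151.97 × 5/9 = 84.43.

84.43°C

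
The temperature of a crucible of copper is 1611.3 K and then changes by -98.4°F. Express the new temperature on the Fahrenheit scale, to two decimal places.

2342.27°F

Initial temperature in Celsius: 1611.3 - 273.15 = 1338.1500°C.
The 98.4°F change is an interval, so only the factor 5/9 applies: -98.4 × 5/9 = -54.6667°C.
Final Celsius temperature: 1338.1500 - 54.6667 = 1283.4833°C.
In Fahrenheit: 1283.4833 × 1.8 + 32 = 2342.27°F.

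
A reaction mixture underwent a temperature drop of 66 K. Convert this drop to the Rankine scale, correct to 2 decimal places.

Only the scale ratio 1.8 matters for a change in temperature.
66 × 1.8 = 118.80.

118.80°R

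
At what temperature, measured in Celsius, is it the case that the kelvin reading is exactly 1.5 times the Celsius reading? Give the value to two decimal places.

546.30°C

Let C be the Celsius reading. The kelvin reading is K = 1·C + 273.15.
Require K = 1.5·C: 1·C + 273.15 = 1.5·C.
(-0.5)·C = -273.15  ⇒  C = 546.30.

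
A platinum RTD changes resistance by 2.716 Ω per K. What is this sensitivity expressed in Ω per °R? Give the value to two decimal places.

1.51 Ω per °R

Since only a temperature interval is involved, the additive offset between the scales drops out.
A change of 1°R is a change of 5/9 K, so per °R the value is 2.716 × 5/9 = 1.51.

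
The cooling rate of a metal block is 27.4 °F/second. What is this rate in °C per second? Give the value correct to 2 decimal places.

15.22 °C/second

The quantity depends on a temperature interval, so only the ratio of degree sizes applies; the offset between the scales is irrelevant.
A change of 1°F is a change of 5/9°C, so 27.4 × 5/9 = 15.22.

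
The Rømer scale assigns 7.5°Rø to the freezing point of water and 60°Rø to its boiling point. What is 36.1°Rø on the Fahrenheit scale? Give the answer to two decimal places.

Linear interpolation between the fixed points: C = (36.1 - 7.5) × 100 / (60 - 7.5) = 54.4762°C.
Then 54.4762 × 1.8 + 32 = 130.06°F.

130.06°F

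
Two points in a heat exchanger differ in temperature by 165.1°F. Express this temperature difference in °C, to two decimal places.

An interval of 1°F corresponds to 5/9°C.
165.1 × 5/9 = 91.72.

91.72°C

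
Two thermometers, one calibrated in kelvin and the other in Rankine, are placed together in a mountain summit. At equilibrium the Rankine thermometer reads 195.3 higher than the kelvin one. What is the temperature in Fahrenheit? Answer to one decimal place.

Let x be the kelvin reading; then the Rankine reading is 1.8·x.
(1.8·x) - x = 195.3  ⇒  (0.8)·x = 195.3  ⇒  x = 244.1250 K.
In Celsius: 244.125 - 273.15 = -29.0250°C.
In Fahrenheit: -29.0250 × 1.8 + 32 = -20.2°F.

-20.2°F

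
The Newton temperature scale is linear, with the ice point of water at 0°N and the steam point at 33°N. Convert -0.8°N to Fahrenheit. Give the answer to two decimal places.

Linear interpolation between the fixed points: C = (-0.8 - 0) × 100 / (33 - 0) = -2.4242°C.
Then -2.4242 × 1.8 + 32 = 27.64°F.

27.64°F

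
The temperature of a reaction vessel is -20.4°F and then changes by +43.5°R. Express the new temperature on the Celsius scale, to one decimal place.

-4.9°C

Initial temperature in Celsius: (-20.4 - 32) × 5/9 = -29.1111°C.
The 43.5°R change is an interval, so only the factor 5/9 applies: +43.5 × 5/9 = +24.1667°C.
Final Celsius temperature: -29.1111 + 24.1667 = -4.9444°C.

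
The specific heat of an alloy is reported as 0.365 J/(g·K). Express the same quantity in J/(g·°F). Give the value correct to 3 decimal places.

Since only a temperature interval is involved, the additive offset between the scales drops out.
A change of 1°F is a change of 5/9 K, so per °F the value is 0.365 × 5/9 = 0.203.

0.203 J/(g·°F)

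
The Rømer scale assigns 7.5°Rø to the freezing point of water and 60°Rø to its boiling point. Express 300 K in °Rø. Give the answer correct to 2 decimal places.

21.60°Rø

First in Celsius: 300 - 273.15 = 26.8500°C.
Linearly onto the Rømer scale: 7.5 + (26.8500 / 100) × (60 - 7.5) = 21.60°Rø.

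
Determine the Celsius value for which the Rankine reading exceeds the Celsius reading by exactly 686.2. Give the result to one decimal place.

Let C be the Celsius reading. The Rankine reading is R = 1.8·C + 491.67.
Require R - C = 686.2: (0.8)·C + 491.67 = 686.2.
C = (686.2 - 491.67) / (0.8) = 243.2.

243.2°C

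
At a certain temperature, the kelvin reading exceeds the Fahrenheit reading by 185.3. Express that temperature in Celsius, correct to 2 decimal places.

69.81°C

Let x be the kelvin reading; then the Fahrenheit reading is 1.8·x - 459.67.
(1.8·x - 459.67) - x = -185.3  ⇒  (0.8)·x = 274.37  ⇒  x = 342.9625 K.
In Celsius: 342.9625 - 273.15 = 69.81°C.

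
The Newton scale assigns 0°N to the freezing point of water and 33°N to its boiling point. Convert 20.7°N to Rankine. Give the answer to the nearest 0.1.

Linear interpolation between the fixed points: C = (20.7 - 0) × 100 / (33 - 0) = 62.7273°C.
Then 62.7273 × 1.8 + 491.67 = 604.6°R.

604.6°R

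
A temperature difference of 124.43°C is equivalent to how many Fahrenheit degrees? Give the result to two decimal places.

223.97°F

Only the scale ratio 1.8 matters for a change in temperature.
124.43 × 1.8 = 223.97.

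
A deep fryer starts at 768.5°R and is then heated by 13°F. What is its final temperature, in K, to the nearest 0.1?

434.2 K

Initial temperature in Celsius: (768.5 - 491.67) × 5/9 = 153.7944°C.
The 13°F change is an interval, so only the factor 5/9 applies: +13 × 5/9 = +7.2222°C.
Final Celsius temperature: 153.7944 + 7.2222 = 161.0167°C.
In kelvin: 161.0167 + 273.15 = 434.2 K.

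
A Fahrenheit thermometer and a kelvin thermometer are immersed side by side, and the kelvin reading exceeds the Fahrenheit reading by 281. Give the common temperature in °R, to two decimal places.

Let x be the Fahrenheit reading; then the kelvin reading is 5/9·x + 255.372.
(5/9·x + 255.372) - x = 281  ⇒  (-4/9)·x = 25.6278  ⇒  x = -57.6625°F.
In Celsius: (-57.6625 - 32) × 5/9 = -49.8125°C.
In Rankine: -49.8125 × 1.8 + 491.67 = 402.01°R.

402.01°R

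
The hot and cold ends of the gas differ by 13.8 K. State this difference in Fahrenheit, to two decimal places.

Only the scale ratio 1.8 matters for a change in temperature.
13.8 × 1.8 = 24.84.

24.84°F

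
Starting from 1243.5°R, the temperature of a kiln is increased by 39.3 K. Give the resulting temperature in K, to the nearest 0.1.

Initial temperature in Celsius: (1243.5 - 491.67) × 5/9 = 417.6833°C.
The 39.3 K change is an interval; Kelvin and Celsius degrees are the same size, so ΔC = +39.3°C.
Final Celsius temperature: 417.6833 + 39.3000 = 456.9833°C.
In kelvin: 456.9833 + 273.15 = 730.1 K.

730.1 K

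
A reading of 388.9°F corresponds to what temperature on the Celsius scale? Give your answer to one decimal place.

198.3°C

In Celsius: (388.9 - 32) × 5/9 = 198.2778°C.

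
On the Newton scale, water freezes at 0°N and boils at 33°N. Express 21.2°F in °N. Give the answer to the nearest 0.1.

-2.0°N

First in Celsius: (21.2 - 32) × 5/9 = -6.0000°C.
Linearly onto the Newton scale: 0 + (-6.0000 / 100) × (33 - 0) = -2.0°N.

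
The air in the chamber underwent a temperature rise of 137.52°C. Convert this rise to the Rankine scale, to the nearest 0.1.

For a temperature interval the offset drops out; only the factor 1.8 applies.
137.52 × 1.8 = 247.5.

247.5°R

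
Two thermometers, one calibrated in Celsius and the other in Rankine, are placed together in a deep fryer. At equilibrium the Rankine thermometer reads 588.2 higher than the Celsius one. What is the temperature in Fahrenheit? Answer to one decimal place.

Let x be the Celsius reading; then the Rankine reading is 1.8·x + 491.67.
(1.8·x + 491.67) - x = 588.2  ⇒  (0.8)·x = 96.53  ⇒  x = 120.6625°C.
In Fahrenheit: 120.6625 × 1.8 + 32 = 249.2°F.

249.2°F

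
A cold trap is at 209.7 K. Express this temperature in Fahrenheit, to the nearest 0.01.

-82.21°F

In Celsius: 209.7 - 273.15 = -63.4500°C.
In Fahrenheit: -63.4500 × 1.8 + 32 = -82.21°F.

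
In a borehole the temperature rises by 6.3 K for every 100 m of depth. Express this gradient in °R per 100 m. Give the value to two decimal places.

11.34 °R/100 m

The quantity depends on a temperature interval, so only the ratio of degree sizes applies; the offset between the scales is irrelevant.
A change of 1 K is a change of 1.8°R, so 6.3 × 1.8 = 11.34.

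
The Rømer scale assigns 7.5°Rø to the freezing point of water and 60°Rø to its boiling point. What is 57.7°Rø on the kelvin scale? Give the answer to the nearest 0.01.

Linear interpolation between the fixed points: C = (57.7 - 7.5) × 100 / (60 - 7.5) = 95.6190°C.
Then 95.6190 + 273.15 = 368.77 K.

368.77 K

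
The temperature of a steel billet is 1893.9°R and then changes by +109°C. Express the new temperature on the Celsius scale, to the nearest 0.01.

888.02°C

Initial temperature in Celsius: (1893.9 - 491.67) × 5/9 = 779.0167°C.
Final Celsius temperature: 779.0167 + 109.0000 = 888.0167°C.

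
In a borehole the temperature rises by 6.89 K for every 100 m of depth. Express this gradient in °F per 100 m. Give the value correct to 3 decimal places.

Since only a temperature interval is involved, the additive offset between the scales drops out.
A change of 1 K is a change of 1.8°F, so 6.89 × 1.8 = 12.402.

12.402 °F/100 m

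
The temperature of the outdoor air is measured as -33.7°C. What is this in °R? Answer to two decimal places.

431.01°R

In Rankine: -33.7000 × 1.8 + 491.67 = 431.01°R.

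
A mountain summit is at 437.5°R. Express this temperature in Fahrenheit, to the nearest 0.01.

In Celsius: (437.5 - 491.67) × 5/9 = -30.0944°C.
In Fahrenheit: -30.0944 × 1.8 + 32 = -22.17°F.

-22.17°F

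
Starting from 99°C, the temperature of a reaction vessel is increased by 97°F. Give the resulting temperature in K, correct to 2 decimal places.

426.04 K

The 97°F change is an interval, so only the factor 5/9 applies: +97 × 5/9 = +53.8889°C.
Final Celsius temperature: 99.0000 + 53.8889 = 152.8889°C.
In kelvin: 152.8889 + 273.15 = 426.04 K.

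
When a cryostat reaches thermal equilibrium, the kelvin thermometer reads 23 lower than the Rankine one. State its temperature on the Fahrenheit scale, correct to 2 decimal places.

Let x be the Rankine reading; then the kelvin reading is 5/9·x.
(5/9·x) - x = -23  ⇒  (-4/9)·x = -23  ⇒  x = 51.7500°R.
In Celsius: (51.75 - 491.67) × 5/9 = -244.4000°C.
In Fahrenheit: -244.4000 × 1.8 + 32 = -407.92°F.

-407.92°F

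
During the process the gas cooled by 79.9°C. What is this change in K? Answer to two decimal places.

79.90 K

Celsius and kelvin degrees are the same size, so the interval is unchanged: 79.90.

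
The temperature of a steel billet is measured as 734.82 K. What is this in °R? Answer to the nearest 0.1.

In Celsius: 734.82 - 273.15 = 461.6700°C.
In Rankine: 461.6700 × 1.8 + 491.67 = 1322.7°R.

1322.7°R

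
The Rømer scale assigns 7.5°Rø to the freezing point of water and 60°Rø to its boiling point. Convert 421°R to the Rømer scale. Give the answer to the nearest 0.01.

First in Celsius: (421 - 491.67) × 5/9 = -39.2611°C.
Linearly onto the Rømer scale: 7.5 + (-39.2611 / 100) × (60 - 7.5) = -13.11°Rø.

-13.11°Rø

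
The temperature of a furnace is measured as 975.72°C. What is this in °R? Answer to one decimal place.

2248.0°R

In Rankine: 975.7200 × 1.8 + 491.67 = 2248.0°R.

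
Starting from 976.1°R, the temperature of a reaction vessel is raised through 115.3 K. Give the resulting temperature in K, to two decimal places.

657.58 K

Initial temperature in Celsius: (976.1 - 491.67) × 5/9 = 269.1278°C.
The 115.3 K change is an interval; Kelvin and Celsius degrees are the same size, so ΔC = +115.3°C.
Final Celsius temperature: 269.1278 + 115.3000 = 384.4278°C.
In kelvin: 384.4278 + 273.15 = 657.58 K.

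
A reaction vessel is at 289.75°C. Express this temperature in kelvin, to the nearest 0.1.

In kelvin: 289.7500 + 273.15 = 562.9 K.

562.9 K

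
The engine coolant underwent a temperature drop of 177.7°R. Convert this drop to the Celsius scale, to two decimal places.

98.72°C

An interval of 1°R corresponds to 5/9°C.
177.7 × 5/9 = 98.72.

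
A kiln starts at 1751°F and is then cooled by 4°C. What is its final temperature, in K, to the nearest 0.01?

Initial temperature in Celsius: (1751 - 32) × 5/9 = 955.0000°C.
Final Celsius temperature: 955.0000 - 4.0000 = 951.0000°C.
In kelvin: 951.0000 + 273.15 = 1224.15 K.

1224.15 K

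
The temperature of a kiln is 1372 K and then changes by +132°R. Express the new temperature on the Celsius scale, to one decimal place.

1172.2°C

Initial temperature in Celsius: 1372 - 273.15 = 1098.8500°C.
The 132°R change is an interval, so only the factor 5/9 applies: +132 × 5/9 = +73.3333°C.
Final Celsius temperature: 1098.8500 + 73.3333 = 1172.1833°C.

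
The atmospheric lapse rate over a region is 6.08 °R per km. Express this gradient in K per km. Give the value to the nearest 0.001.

The quantity depends on a temperature interval, so only the ratio of degree sizes applies; the offset between the scales is irrelevant.
A change of 1°R is a change of 5/9 K, so 6.08 × 5/9 = 3.378.

3.378 K/km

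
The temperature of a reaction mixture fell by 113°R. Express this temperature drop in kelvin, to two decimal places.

Only the scale ratio 5/9 matters for a change in temperature.
113 × 5/9 = 62.78.

62.78 K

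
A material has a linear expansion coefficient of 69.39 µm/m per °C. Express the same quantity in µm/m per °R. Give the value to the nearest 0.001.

38.550 µm/m per °R

Since only a temperature interval is involved, the additive offset between the scales drops out.
A change of 1°R is a change of 5/9°C, so per °R the value is 69.39 × 5/9 = 38.550.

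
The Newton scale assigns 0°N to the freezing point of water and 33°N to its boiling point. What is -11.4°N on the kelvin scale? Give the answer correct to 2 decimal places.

238.60 K

Linear interpolation between the fixed points: C = (-11.4 - 0) × 100 / (33 - 0) = -34.5455°C.
Then -34.5455 + 273.15 = 238.60 K.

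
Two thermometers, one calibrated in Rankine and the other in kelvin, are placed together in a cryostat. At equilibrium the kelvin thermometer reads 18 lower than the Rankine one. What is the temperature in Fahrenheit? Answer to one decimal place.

Let x be the Rankine reading; then the kelvin reading is 5/9·x.
(5/9·x) - x = -18  ⇒  (-4/9)·x = -18  ⇒  x = 40.5000°R.
In Celsius: (40.5 - 491.67) × 5/9 = -250.6500°C.
In Fahrenheit: -250.6500 × 1.8 + 32 = -419.2°F.

-419.2°F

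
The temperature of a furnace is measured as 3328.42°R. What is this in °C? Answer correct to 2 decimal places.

1575.97°C

In Celsius: (3328.42 - 491.67) × 5/9 = 1575.9722°C.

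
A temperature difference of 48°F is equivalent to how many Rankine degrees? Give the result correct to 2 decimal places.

48.00°R

Fahrenheit and Rankine degrees are the same size, so the interval is unchanged: 48.00.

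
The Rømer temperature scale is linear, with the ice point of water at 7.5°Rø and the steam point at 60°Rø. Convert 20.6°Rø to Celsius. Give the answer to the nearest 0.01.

24.95°C

Linear interpolation between the fixed points: C = (20.6 - 7.5) × 100 / (60 - 7.5) = 24.9524°C.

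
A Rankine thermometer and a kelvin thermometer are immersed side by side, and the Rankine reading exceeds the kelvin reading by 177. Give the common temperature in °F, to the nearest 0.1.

Let x be the Rankine reading; then the kelvin reading is 5/9·x.
(5/9·x) - x = -177  ⇒  (-4/9)·x = -177  ⇒  x = 398.2500°R.
In Celsius: (398.25 - 491.67) × 5/9 = -51.9000°C.
In Fahrenheit: -51.9000 × 1.8 + 32 = -61.4°F.

-61.4°F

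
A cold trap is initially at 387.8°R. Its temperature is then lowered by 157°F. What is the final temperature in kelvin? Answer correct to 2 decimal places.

Initial temperature in Celsius: (387.8 - 491.67) × 5/9 = -57.7056°C.
The 157°F change is an interval, so only the factor 5/9 applies: -157 × 5/9 = -87.2222°C.
Final Celsius temperature: -57.7056 - 87.2222 = -144.9278°C.
In kelvin: -144.9278 + 273.15 = 128.22 K.

128.22 K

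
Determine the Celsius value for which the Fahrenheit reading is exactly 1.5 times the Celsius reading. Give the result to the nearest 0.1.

-106.7°C

Let C be the Celsius reading. The Fahrenheit reading is F = 1.8·C + 32.
Require F = 1.5·C: 1.8·C + 32 = 1.5·C.
(0.3)·C = -32  ⇒  C = -106.7.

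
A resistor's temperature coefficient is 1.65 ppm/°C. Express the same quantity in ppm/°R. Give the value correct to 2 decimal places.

0.92 ppm/°R

Since only a temperature interval is involved, the additive offset between the scales drops out.
A change of 1°R is a change of 5/9°C, so per °R the value is 1.65 × 5/9 = 0.92.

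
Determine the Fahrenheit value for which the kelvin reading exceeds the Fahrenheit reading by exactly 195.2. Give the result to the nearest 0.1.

Let F be the Fahrenheit reading. The kelvin reading is K = 5/9·F + 255.372.
Require K - F = 195.2: (-4/9)·F + 255.372 = 195.2.
F = (195.2 - 255.372) / (-4/9) = 135.4.

135.4°F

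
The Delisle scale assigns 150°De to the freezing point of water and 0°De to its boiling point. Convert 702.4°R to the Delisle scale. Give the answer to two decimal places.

-25.61°De

First in Celsius: (702.4 - 491.67) × 5/9 = 117.0722°C.
Linearly onto the Delisle scale: 150 + (117.0722 / 100) × (0 - 150) = -25.61°De.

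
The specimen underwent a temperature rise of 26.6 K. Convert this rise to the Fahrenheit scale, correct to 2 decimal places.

For a temperature interval the offset drops out; only the factor 1.8 applies.
26.6 × 1.8 = 47.88.

47.88°F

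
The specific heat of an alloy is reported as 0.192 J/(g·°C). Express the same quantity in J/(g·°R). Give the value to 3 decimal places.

0.107 J/(g·°R)

The quantity depends on a temperature interval, so only the ratio of degree sizes applies; the offset between the scales is irrelevant.
A change of 1°R is a change of 5/9°C, so per °R the value is 0.192 × 5/9 = 0.107.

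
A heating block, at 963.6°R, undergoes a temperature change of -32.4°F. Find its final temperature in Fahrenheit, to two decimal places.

471.53°F

Initial temperature in Celsius: (963.6 - 491.67) × 5/9 = 262.1833°C.
The 32.4°F change is an interval, so only the factor 5/9 applies: -32.4 × 5/9 = -18.0000°C.
Final Celsius temperature: 262.1833 - 18.0000 = 244.1833°C.
In Fahrenheit: 244.1833 × 1.8 + 32 = 471.53°F.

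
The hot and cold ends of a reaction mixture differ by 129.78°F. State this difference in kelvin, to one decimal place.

Only the scale ratio 5/9 matters for a change in temperature.
129.78 × 5/9 = 72.1.

72.1 K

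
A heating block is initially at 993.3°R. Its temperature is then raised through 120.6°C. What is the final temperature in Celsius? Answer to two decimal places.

399.28°C

Initial temperature in Celsius: (993.3 - 491.67) × 5/9 = 278.6833°C.
Final Celsius temperature: 278.6833 + 120.6000 = 399.2833°C.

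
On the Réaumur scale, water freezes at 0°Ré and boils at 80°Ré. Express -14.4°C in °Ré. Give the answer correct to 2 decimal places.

-11.52°Ré

Linearly onto the Réaumur scale: 0 + (-14.4000 / 100) × (80 - 0) = -11.52°Ré.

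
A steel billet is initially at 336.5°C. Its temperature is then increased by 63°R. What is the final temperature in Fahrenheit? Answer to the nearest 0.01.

700.70°F

The 63°R change is an interval, so only the factor 5/9 applies: +63 × 5/9 = +35.0000°C.
Final Celsius temperature: 336.5000 + 35.0000 = 371.5000°C.
In Fahrenheit: 371.5000 × 1.8 + 32 = 700.70°F.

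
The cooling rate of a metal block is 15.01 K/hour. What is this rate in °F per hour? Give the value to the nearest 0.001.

27.018 °F/hour

The quantity depends on a temperature interval, so only the ratio of degree sizes applies; the offset between the scales is irrelevant.
A change of 1 K is a change of 1.8°F, so 15.01 × 1.8 = 27.018.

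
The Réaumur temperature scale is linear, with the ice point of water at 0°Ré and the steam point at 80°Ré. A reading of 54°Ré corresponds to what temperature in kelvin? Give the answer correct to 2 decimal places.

Linear interpolation between the fixed points: C = (54 - 0) × 100 / (80 - 0) = 67.5000°C.
Then 67.5000 + 273.15 = 340.65 K.

340.65 K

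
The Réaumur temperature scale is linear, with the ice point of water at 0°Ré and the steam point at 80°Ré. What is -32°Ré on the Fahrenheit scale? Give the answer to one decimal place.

Linear interpolation between the fixed points: C = (-32 - 0) × 100 / (80 - 0) = -40.0000°C.
Then -40.0000 × 1.8 + 32 = -40.0°F.

-40.0°F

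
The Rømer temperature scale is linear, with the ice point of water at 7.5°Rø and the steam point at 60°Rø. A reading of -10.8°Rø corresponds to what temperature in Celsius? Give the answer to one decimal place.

-34.9°C

Linear interpolation between the fixed points: C = (-10.8 - 7.5) × 100 / (60 - 7.5) = -34.8571°C.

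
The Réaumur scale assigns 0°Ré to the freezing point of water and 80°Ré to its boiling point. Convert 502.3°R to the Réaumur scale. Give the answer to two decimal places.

4.72°Ré

First in Celsius: (502.3 - 491.67) × 5/9 = 5.9056°C.
Linearly onto the Réaumur scale: 0 + (5.9056 / 100) × (80 - 0) = 4.72°Ré.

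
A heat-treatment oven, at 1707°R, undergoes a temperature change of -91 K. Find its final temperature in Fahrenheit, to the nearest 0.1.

1083.5°F

Initial temperature in Celsius: (1707 - 491.67) × 5/9 = 675.1833°C.
The 91 K change is an interval; Kelvin and Celsius degrees are the same size, so ΔC = -91°C.
Final Celsius temperature: 675.1833 - 91.0000 = 584.1833°C.
In Fahrenheit: 584.1833 × 1.8 + 32 = 1083.5°F.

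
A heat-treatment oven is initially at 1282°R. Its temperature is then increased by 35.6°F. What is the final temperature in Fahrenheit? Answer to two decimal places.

857.93°F

Initial temperature in Celsius: (1282 - 491.67) × 5/9 = 439.0722°C.
The 35.6°F change is an interval, so only the factor 5/9 applies: +35.6 × 5/9 = +19.7778°C.
Final Celsius temperature: 439.0722 + 19.7778 = 458.8500°C.
In Fahrenheit: 458.8500 × 1.8 + 32 = 857.93°F.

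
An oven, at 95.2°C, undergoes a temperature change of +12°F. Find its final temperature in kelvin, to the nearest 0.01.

375.02 K

The 12°F change is an interval, so only the factor 5/9 applies: +12 × 5/9 = +6.6667°C.
Final Celsius temperature: 95.2000 + 6.6667 = 101.8667°C.
In kelvin: 101.8667 + 273.15 = 375.02 K.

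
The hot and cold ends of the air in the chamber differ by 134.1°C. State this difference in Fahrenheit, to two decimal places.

Only the scale ratio 1.8 matters for a change in temperature.
134.1 × 1.8 = 241.38.

241.38°F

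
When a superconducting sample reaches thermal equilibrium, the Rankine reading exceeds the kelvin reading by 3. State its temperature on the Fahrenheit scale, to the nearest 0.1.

-452.9°F

Let x be the Rankine reading; then the kelvin reading is 5/9·x.
(5/9·x) - x = -3  ⇒  (-4/9)·x = -3  ⇒  x = 6.7500°R.
In Celsius: (6.75 - 491.67) × 5/9 = -269.4000°C.
In Fahrenheit: -269.4000 × 1.8 + 32 = -452.9°F.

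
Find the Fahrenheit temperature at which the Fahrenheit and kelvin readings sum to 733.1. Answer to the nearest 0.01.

307.11°F

Let F be the Fahrenheit reading. The kelvin reading is K = 5/9·F + 255.372.
Require F + K = 733.1: (14/9)·F + 255.372 = 733.1.
F = (733.1 - 255.372) / (14/9) = 307.11.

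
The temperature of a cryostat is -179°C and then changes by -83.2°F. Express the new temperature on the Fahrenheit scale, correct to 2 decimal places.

The 83.2°F change is an interval, so only the factor 5/9 applies: -83.2 × 5/9 = -46.2222°C.
Final Celsius temperature: -179.0000 - 46.2222 = -225.2222°C.
In Fahrenheit: -225.2222 × 1.8 + 32 = -373.40°F.

-373.40°F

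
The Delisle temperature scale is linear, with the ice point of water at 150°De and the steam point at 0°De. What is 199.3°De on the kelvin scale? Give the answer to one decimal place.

Linear interpolation between the fixed points: C = (199.3 - 150) × 100 / (0 - 150) = -32.8667°C.
Then -32.8667 + 273.15 = 240.3 K.

240.3 K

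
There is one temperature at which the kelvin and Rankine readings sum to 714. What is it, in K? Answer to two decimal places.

255.00 K

Let K be the kelvin reading. The Rankine reading is R = 1.8·K.
Require K + R = 714: (2.8)·K = 714.
K = (714) / (2.8) = 255.00.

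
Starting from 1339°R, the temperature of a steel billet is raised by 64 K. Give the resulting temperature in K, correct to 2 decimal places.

807.89 K

Initial temperature in Celsius: (1339 - 491.67) × 5/9 = 470.7389°C.
The 64 K change is an interval; Kelvin and Celsius degrees are the same size, so ΔC = +64°C.
Final Celsius temperature: 470.7389 + 64.0000 = 534.7389°C.
In kelvin: 534.7389 + 273.15 = 807.89 K.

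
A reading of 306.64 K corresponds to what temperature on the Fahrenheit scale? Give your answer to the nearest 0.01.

92.28°F

In Celsius: 306.64 - 273.15 = 33.4900°C.
In Fahrenheit: 33.4900 × 1.8 + 32 = 92.28°F.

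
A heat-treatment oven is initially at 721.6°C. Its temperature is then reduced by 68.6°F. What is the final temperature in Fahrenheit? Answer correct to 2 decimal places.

The 68.6°F change is an interval, so only the factor 5/9 applies: -68.6 × 5/9 = -38.1111°C.
Final Celsius temperature: 721.6000 - 38.1111 = 683.4889°C.
In Fahrenheit: 683.4889 × 1.8 + 32 = 1262.28°F.

1262.28°F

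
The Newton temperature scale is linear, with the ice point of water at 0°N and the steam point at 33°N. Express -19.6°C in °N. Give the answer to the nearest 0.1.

Linearly onto the Newton scale: 0 + (-19.6000 / 100) × (33 - 0) = -6.5°N.

-6.5°N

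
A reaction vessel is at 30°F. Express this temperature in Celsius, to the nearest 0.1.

In Celsius: (30 - 32) × 5/9 = -1.1111°C.

-1.1°C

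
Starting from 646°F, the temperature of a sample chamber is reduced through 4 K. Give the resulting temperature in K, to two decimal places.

Initial temperature in Celsius: (646 - 32) × 5/9 = 341.1111°C.
The 4 K change is an interval; Kelvin and Celsius degrees are the same size, so ΔC = -4°C.
Final Celsius temperature: 341.1111 - 4.0000 = 337.1111°C.
In kelvin: 337.1111 + 273.15 = 610.26 K.

610.26 K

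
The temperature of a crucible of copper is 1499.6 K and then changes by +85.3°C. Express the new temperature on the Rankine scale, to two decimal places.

2852.82°R

Initial temperature in Celsius: 1499.6 - 273.15 = 1226.4500°C.
Final Celsius temperature: 1226.4500 + 85.3000 = 1311.7500°C.
In Rankine: 1311.7500 × 1.8 + 491.67 = 2852.82°R.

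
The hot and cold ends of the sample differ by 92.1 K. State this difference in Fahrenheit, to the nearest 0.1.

165.8°F

An interval of 1 K corresponds to 1.8°F.
92.1 × 1.8 = 165.8.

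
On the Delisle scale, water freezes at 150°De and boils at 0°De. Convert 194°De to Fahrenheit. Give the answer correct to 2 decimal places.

Linear interpolation between the fixed points: C = (194 - 150) × 100 / (0 - 150) = -29.3333°C.
Then -29.3333 × 1.8 + 32 = -20.80°F.

-20.80°F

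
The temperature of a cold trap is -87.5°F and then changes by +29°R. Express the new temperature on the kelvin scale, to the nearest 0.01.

222.87 K

Initial temperature in Celsius: (-87.5 - 32) × 5/9 = -66.3889°C.
The 29°R change is an interval, so only the factor 5/9 applies: +29 × 5/9 = +16.1111°C.
Final Celsius temperature: -66.3889 + 16.1111 = -50.2778°C.
In kelvin: -50.2778 + 273.15 = 222.87 K.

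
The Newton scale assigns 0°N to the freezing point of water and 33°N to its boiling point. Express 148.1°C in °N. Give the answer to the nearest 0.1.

Linearly onto the Newton scale: 0 + (148.1000 / 100) × (33 - 0) = 48.9°N.

48.9°N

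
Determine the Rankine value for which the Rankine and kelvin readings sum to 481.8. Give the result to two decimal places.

Let R be the Rankine reading. The kelvin reading is K = 5/9·R.
Require R + K = 481.8: (14/9)·R = 481.8.
R = (481.8) / (14/9) = 309.73.

309.73°R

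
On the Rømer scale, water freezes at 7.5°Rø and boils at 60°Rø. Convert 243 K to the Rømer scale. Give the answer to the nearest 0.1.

First in Celsius: 243 - 273.15 = -30.1500°C.
Linearly onto the Rømer scale: 7.5 + (-30.1500 / 100) × (60 - 7.5) = -8.3°Rø.

-8.3°Rø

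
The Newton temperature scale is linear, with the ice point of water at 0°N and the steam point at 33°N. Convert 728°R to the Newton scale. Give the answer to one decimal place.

First in Celsius: (728 - 491.67) × 5/9 = 131.2944°C.
Linearly onto the Newton scale: 0 + (131.2944 / 100) × (33 - 0) = 43.3°N.

43.3°N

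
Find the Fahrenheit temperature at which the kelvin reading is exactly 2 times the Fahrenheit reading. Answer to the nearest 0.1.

176.8°F

Let F be the Fahrenheit reading. The kelvin reading is K = 5/9·F + 255.372.
Require K = 2·F: 5/9·F + 255.372 = 2·F.
(-13/9)·F = -255.372  ⇒  F = 176.8.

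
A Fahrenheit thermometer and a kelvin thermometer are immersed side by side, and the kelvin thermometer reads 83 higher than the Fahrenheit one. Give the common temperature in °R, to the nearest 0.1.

847.5°R

Let x be the Fahrenheit reading; then the kelvin reading is 5/9·x + 255.372.
(5/9·x + 255.372) - x = 83  ⇒  (-4/9)·x = -172.372  ⇒  x = 387.8375°F.
In Celsius: (387.8375 - 32) × 5/9 = 197.6875°C.
In Rankine: 197.6875 × 1.8 + 491.67 = 847.5°R.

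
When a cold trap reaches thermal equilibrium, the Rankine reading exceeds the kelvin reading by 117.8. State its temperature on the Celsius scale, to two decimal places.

-125.90°C

Let x be the kelvin reading; then the Rankine reading is 1.8·x.
(1.8·x) - x = 117.8  ⇒  (0.8)·x = 117.8  ⇒  x = 147.2500 K.
In Celsius: 147.25 - 273.15 = -125.90°C.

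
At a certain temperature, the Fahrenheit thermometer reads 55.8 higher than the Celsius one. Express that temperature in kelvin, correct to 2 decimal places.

302.90 K

Let x be the Celsius reading; then the Fahrenheit reading is 1.8·x + 32.
(1.8·x + 32) - x = 55.8  ⇒  (0.8)·x = 23.8  ⇒  x = 29.7500°C.
In kelvin: 29.7500 + 273.15 = 302.90 K.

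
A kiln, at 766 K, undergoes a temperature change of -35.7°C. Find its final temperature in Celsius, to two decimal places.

Initial temperature in Celsius: 766 - 273.15 = 492.8500°C.
Final Celsius temperature: 492.8500 - 35.7000 = 457.1500°C.

457.15°C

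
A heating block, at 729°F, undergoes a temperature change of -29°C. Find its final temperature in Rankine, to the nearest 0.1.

Initial temperature in Celsius: (729 - 32) × 5/9 = 387.2222°C.
Final Celsius temperature: 387.2222 - 29.0000 = 358.2222°C.
In Rankine: 358.2222 × 1.8 + 491.67 = 1136.5°R.

1136.5°R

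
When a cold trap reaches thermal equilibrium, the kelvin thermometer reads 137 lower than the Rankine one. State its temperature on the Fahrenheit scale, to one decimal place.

-151.4°F

Let x be the Rankine reading; then the kelvin reading is 5/9·x.
(5/9·x) - x = -137  ⇒  (-4/9)·x = -137  ⇒  x = 308.2500°R.
In Celsius: (308.25 - 491.67) × 5/9 = -101.9000°C.
In Fahrenheit: -101.9000 × 1.8 + 32 = -151.4°F.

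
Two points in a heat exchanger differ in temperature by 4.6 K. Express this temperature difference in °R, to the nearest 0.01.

8.28°R

Only the scale ratio 1.8 matters for a change in temperature.
4.6 × 1.8 = 8.28.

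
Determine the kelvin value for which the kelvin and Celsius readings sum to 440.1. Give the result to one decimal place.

356.6 K

Let K be the kelvin reading. The Celsius reading is C = 1·K - 273.15.
Require K + C = 440.1: (2)·K - 273.15 = 440.1.
K = (440.1 + 273.15) / (2) = 356.6.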